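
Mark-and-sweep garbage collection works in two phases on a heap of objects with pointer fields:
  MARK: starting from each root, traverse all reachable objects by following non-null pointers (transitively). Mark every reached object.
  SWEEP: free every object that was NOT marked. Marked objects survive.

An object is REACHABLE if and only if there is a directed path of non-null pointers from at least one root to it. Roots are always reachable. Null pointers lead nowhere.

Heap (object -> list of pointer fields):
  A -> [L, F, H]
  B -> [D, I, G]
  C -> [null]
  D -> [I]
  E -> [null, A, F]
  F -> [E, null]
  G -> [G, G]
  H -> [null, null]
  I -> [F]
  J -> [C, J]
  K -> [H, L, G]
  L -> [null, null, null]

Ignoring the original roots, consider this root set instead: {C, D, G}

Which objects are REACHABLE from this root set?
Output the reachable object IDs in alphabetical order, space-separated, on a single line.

Answer: A C D E F G H I L

Derivation:
Roots: C D G
Mark C: refs=null, marked=C
Mark D: refs=I, marked=C D
Mark G: refs=G G, marked=C D G
Mark I: refs=F, marked=C D G I
Mark F: refs=E null, marked=C D F G I
Mark E: refs=null A F, marked=C D E F G I
Mark A: refs=L F H, marked=A C D E F G I
Mark L: refs=null null null, marked=A C D E F G I L
Mark H: refs=null null, marked=A C D E F G H I L
Unmarked (collected): B J K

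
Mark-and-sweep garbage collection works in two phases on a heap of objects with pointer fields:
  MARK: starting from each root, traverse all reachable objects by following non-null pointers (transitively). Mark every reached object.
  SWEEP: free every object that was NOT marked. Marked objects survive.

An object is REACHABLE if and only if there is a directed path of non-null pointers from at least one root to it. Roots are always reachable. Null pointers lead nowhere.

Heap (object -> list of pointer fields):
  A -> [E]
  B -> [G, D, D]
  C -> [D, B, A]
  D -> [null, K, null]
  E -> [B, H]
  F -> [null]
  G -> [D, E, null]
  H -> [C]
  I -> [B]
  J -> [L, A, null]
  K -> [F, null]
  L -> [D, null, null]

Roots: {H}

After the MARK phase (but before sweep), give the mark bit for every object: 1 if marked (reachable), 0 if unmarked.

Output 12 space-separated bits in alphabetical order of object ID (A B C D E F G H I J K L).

Roots: H
Mark H: refs=C, marked=H
Mark C: refs=D B A, marked=C H
Mark D: refs=null K null, marked=C D H
Mark B: refs=G D D, marked=B C D H
Mark A: refs=E, marked=A B C D H
Mark K: refs=F null, marked=A B C D H K
Mark G: refs=D E null, marked=A B C D G H K
Mark E: refs=B H, marked=A B C D E G H K
Mark F: refs=null, marked=A B C D E F G H K
Unmarked (collected): I J L

Answer: 1 1 1 1 1 1 1 1 0 0 1 0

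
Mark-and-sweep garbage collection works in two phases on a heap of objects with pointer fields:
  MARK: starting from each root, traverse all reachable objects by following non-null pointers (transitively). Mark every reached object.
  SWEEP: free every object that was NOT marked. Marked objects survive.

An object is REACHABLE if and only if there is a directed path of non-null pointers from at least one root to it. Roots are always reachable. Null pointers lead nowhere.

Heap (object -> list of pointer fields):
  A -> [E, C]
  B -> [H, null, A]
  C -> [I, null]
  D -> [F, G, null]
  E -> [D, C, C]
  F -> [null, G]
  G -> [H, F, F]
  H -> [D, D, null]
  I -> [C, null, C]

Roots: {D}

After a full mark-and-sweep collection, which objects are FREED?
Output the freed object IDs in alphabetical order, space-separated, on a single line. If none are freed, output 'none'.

Answer: A B C E I

Derivation:
Roots: D
Mark D: refs=F G null, marked=D
Mark F: refs=null G, marked=D F
Mark G: refs=H F F, marked=D F G
Mark H: refs=D D null, marked=D F G H
Unmarked (collected): A B C E I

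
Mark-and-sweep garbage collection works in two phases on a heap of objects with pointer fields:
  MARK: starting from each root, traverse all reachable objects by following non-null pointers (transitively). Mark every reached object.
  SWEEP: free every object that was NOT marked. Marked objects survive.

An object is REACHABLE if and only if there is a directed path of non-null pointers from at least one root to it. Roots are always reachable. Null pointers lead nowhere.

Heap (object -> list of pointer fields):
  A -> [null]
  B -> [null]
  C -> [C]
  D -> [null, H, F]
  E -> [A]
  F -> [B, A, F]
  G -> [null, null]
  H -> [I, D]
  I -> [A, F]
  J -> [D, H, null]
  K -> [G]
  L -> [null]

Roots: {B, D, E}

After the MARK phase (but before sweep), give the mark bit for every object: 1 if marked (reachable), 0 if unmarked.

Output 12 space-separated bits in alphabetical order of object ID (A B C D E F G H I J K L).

Answer: 1 1 0 1 1 1 0 1 1 0 0 0

Derivation:
Roots: B D E
Mark B: refs=null, marked=B
Mark D: refs=null H F, marked=B D
Mark E: refs=A, marked=B D E
Mark H: refs=I D, marked=B D E H
Mark F: refs=B A F, marked=B D E F H
Mark A: refs=null, marked=A B D E F H
Mark I: refs=A F, marked=A B D E F H I
Unmarked (collected): C G J K L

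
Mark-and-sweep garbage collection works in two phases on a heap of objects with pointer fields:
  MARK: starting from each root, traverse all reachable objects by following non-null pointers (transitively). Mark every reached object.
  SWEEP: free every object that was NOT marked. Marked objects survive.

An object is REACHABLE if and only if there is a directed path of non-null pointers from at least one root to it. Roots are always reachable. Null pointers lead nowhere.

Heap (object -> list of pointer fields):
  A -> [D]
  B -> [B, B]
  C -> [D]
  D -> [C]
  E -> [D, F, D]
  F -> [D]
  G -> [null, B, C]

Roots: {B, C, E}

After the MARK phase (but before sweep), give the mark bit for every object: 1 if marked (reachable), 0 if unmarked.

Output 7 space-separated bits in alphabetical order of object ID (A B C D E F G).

Answer: 0 1 1 1 1 1 0

Derivation:
Roots: B C E
Mark B: refs=B B, marked=B
Mark C: refs=D, marked=B C
Mark E: refs=D F D, marked=B C E
Mark D: refs=C, marked=B C D E
Mark F: refs=D, marked=B C D E F
Unmarked (collected): A G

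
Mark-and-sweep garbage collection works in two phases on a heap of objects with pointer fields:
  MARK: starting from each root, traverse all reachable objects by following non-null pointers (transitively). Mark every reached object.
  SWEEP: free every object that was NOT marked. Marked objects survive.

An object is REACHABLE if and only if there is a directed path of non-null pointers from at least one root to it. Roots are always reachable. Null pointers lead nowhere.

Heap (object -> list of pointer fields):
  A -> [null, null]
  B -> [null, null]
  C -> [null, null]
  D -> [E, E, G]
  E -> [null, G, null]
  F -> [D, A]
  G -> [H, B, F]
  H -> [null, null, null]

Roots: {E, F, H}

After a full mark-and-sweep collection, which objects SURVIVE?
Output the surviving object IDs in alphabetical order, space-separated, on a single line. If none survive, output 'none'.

Roots: E F H
Mark E: refs=null G null, marked=E
Mark F: refs=D A, marked=E F
Mark H: refs=null null null, marked=E F H
Mark G: refs=H B F, marked=E F G H
Mark D: refs=E E G, marked=D E F G H
Mark A: refs=null null, marked=A D E F G H
Mark B: refs=null null, marked=A B D E F G H
Unmarked (collected): C

Answer: A B D E F G H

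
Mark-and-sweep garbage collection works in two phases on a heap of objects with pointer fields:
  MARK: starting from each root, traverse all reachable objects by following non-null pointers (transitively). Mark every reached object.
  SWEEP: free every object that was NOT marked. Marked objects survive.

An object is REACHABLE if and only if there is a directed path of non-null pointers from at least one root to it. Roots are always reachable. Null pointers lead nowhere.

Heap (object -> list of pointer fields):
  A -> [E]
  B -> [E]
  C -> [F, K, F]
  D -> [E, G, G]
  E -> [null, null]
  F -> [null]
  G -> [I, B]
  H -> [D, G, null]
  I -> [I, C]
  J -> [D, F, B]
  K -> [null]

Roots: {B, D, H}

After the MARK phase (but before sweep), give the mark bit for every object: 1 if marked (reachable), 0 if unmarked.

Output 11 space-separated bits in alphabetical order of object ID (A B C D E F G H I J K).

Answer: 0 1 1 1 1 1 1 1 1 0 1

Derivation:
Roots: B D H
Mark B: refs=E, marked=B
Mark D: refs=E G G, marked=B D
Mark H: refs=D G null, marked=B D H
Mark E: refs=null null, marked=B D E H
Mark G: refs=I B, marked=B D E G H
Mark I: refs=I C, marked=B D E G H I
Mark C: refs=F K F, marked=B C D E G H I
Mark F: refs=null, marked=B C D E F G H I
Mark K: refs=null, marked=B C D E F G H I K
Unmarked (collected): A J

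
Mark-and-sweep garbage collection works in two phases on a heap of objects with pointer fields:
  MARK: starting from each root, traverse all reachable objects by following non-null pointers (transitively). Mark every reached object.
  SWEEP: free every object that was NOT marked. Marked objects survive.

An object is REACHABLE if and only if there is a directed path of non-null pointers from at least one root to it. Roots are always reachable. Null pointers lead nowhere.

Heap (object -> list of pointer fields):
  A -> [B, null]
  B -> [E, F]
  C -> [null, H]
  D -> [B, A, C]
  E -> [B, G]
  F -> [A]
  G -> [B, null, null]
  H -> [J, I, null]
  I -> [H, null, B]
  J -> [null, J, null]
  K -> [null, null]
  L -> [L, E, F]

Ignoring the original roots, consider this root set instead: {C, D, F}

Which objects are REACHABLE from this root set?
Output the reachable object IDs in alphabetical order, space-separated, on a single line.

Answer: A B C D E F G H I J

Derivation:
Roots: C D F
Mark C: refs=null H, marked=C
Mark D: refs=B A C, marked=C D
Mark F: refs=A, marked=C D F
Mark H: refs=J I null, marked=C D F H
Mark B: refs=E F, marked=B C D F H
Mark A: refs=B null, marked=A B C D F H
Mark J: refs=null J null, marked=A B C D F H J
Mark I: refs=H null B, marked=A B C D F H I J
Mark E: refs=B G, marked=A B C D E F H I J
Mark G: refs=B null null, marked=A B C D E F G H I J
Unmarked (collected): K L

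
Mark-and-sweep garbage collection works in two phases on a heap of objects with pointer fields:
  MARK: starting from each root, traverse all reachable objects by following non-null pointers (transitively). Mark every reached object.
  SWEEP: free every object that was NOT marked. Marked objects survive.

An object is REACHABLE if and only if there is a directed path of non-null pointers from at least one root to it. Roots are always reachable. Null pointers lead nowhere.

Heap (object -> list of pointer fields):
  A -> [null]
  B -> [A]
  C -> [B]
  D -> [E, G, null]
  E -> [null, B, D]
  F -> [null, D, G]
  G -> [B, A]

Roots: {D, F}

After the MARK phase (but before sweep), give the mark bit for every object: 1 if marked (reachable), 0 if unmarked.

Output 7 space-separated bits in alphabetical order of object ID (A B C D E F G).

Answer: 1 1 0 1 1 1 1

Derivation:
Roots: D F
Mark D: refs=E G null, marked=D
Mark F: refs=null D G, marked=D F
Mark E: refs=null B D, marked=D E F
Mark G: refs=B A, marked=D E F G
Mark B: refs=A, marked=B D E F G
Mark A: refs=null, marked=A B D E F G
Unmarked (collected): C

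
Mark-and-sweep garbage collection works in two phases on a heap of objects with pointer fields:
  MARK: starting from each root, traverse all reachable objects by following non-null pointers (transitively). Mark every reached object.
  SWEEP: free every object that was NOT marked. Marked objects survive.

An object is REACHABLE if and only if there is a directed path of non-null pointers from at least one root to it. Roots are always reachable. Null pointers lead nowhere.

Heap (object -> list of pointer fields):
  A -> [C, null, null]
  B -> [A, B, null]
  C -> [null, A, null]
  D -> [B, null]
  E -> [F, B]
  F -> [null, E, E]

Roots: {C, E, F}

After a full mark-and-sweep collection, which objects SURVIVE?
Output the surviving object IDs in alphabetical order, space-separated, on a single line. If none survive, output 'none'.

Roots: C E F
Mark C: refs=null A null, marked=C
Mark E: refs=F B, marked=C E
Mark F: refs=null E E, marked=C E F
Mark A: refs=C null null, marked=A C E F
Mark B: refs=A B null, marked=A B C E F
Unmarked (collected): D

Answer: A B C E F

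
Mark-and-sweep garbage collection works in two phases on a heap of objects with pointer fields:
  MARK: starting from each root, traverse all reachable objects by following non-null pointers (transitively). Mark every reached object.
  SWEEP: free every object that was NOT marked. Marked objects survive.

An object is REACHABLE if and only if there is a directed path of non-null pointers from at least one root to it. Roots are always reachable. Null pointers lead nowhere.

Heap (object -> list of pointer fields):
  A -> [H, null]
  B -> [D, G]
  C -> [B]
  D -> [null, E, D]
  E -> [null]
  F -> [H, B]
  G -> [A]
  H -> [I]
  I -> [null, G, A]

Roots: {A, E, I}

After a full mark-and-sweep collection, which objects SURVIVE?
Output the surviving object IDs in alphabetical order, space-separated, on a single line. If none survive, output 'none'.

Roots: A E I
Mark A: refs=H null, marked=A
Mark E: refs=null, marked=A E
Mark I: refs=null G A, marked=A E I
Mark H: refs=I, marked=A E H I
Mark G: refs=A, marked=A E G H I
Unmarked (collected): B C D F

Answer: A E G H I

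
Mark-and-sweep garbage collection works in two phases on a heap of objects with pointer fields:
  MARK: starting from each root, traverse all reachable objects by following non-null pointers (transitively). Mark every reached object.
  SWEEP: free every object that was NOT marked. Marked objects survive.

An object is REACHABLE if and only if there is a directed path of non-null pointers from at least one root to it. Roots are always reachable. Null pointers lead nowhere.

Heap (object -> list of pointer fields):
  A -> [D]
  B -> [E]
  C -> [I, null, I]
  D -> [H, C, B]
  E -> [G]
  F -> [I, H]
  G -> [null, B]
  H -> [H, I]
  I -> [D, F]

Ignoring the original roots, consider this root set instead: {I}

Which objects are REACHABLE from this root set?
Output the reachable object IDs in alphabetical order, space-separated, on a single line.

Answer: B C D E F G H I

Derivation:
Roots: I
Mark I: refs=D F, marked=I
Mark D: refs=H C B, marked=D I
Mark F: refs=I H, marked=D F I
Mark H: refs=H I, marked=D F H I
Mark C: refs=I null I, marked=C D F H I
Mark B: refs=E, marked=B C D F H I
Mark E: refs=G, marked=B C D E F H I
Mark G: refs=null B, marked=B C D E F G H I
Unmarked (collected): A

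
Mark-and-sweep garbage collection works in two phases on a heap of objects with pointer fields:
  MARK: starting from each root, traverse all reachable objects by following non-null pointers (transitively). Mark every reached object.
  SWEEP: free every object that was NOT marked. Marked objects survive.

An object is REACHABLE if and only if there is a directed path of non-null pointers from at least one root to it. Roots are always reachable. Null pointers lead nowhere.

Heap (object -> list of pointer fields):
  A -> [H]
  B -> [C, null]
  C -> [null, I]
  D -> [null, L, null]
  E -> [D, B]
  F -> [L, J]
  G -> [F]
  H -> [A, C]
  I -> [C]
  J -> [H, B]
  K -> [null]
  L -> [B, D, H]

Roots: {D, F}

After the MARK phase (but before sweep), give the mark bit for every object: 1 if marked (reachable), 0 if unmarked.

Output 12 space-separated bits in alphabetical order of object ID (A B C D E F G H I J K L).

Roots: D F
Mark D: refs=null L null, marked=D
Mark F: refs=L J, marked=D F
Mark L: refs=B D H, marked=D F L
Mark J: refs=H B, marked=D F J L
Mark B: refs=C null, marked=B D F J L
Mark H: refs=A C, marked=B D F H J L
Mark C: refs=null I, marked=B C D F H J L
Mark A: refs=H, marked=A B C D F H J L
Mark I: refs=C, marked=A B C D F H I J L
Unmarked (collected): E G K

Answer: 1 1 1 1 0 1 0 1 1 1 0 1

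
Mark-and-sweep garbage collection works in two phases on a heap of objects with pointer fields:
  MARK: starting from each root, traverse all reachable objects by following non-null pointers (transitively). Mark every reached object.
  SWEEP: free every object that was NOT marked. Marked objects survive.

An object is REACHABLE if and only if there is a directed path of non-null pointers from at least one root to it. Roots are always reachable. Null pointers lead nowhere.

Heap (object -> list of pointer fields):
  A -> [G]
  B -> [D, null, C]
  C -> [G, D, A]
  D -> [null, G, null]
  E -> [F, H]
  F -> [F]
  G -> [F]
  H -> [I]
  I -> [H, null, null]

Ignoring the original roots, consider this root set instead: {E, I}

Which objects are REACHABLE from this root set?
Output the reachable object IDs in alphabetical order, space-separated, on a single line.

Answer: E F H I

Derivation:
Roots: E I
Mark E: refs=F H, marked=E
Mark I: refs=H null null, marked=E I
Mark F: refs=F, marked=E F I
Mark H: refs=I, marked=E F H I
Unmarked (collected): A B C D G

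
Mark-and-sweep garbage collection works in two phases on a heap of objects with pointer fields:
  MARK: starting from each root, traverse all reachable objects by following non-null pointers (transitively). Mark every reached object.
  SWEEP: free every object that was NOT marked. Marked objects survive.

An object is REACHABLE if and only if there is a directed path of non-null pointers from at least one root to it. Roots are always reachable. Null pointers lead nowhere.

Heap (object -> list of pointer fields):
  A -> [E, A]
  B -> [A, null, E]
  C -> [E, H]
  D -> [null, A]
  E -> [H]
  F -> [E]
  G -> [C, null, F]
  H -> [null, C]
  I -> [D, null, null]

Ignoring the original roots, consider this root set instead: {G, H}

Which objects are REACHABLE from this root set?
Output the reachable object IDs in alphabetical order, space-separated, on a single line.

Answer: C E F G H

Derivation:
Roots: G H
Mark G: refs=C null F, marked=G
Mark H: refs=null C, marked=G H
Mark C: refs=E H, marked=C G H
Mark F: refs=E, marked=C F G H
Mark E: refs=H, marked=C E F G H
Unmarked (collected): A B D I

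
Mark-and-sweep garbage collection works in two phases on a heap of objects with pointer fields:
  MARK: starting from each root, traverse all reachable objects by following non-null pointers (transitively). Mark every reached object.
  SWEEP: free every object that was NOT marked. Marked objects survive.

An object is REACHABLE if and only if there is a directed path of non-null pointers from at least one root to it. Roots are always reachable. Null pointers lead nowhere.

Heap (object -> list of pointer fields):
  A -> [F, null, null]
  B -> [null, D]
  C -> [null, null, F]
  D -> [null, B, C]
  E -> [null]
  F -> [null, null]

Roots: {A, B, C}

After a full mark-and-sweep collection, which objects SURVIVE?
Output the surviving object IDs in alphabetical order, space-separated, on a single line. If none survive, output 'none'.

Answer: A B C D F

Derivation:
Roots: A B C
Mark A: refs=F null null, marked=A
Mark B: refs=null D, marked=A B
Mark C: refs=null null F, marked=A B C
Mark F: refs=null null, marked=A B C F
Mark D: refs=null B C, marked=A B C D F
Unmarked (collected): E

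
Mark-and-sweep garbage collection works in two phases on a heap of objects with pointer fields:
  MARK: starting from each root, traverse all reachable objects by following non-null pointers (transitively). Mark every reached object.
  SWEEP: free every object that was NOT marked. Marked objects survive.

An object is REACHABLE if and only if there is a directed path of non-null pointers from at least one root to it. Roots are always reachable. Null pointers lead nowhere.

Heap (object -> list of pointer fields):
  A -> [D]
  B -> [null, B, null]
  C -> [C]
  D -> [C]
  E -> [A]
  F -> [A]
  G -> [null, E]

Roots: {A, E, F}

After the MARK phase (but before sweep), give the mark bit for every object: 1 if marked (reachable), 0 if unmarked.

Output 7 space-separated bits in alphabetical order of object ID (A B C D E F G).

Roots: A E F
Mark A: refs=D, marked=A
Mark E: refs=A, marked=A E
Mark F: refs=A, marked=A E F
Mark D: refs=C, marked=A D E F
Mark C: refs=C, marked=A C D E F
Unmarked (collected): B G

Answer: 1 0 1 1 1 1 0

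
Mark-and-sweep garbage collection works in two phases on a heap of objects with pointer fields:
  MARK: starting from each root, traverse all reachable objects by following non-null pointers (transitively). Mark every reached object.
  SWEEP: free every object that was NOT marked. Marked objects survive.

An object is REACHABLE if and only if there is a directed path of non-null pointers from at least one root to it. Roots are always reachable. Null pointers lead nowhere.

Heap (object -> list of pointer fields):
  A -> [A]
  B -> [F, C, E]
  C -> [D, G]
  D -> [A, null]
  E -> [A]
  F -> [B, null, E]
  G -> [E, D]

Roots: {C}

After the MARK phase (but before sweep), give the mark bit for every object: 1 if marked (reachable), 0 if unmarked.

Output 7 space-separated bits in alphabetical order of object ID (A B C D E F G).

Roots: C
Mark C: refs=D G, marked=C
Mark D: refs=A null, marked=C D
Mark G: refs=E D, marked=C D G
Mark A: refs=A, marked=A C D G
Mark E: refs=A, marked=A C D E G
Unmarked (collected): B F

Answer: 1 0 1 1 1 0 1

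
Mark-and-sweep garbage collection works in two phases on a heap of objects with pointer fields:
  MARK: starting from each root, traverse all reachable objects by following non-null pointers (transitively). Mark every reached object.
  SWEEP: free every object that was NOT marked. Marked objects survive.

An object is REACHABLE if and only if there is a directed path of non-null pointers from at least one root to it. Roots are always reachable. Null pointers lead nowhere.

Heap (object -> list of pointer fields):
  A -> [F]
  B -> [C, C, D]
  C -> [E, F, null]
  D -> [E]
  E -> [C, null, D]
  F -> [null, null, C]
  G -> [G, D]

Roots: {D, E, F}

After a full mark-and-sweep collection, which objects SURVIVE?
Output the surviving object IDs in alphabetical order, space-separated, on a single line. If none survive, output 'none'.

Roots: D E F
Mark D: refs=E, marked=D
Mark E: refs=C null D, marked=D E
Mark F: refs=null null C, marked=D E F
Mark C: refs=E F null, marked=C D E F
Unmarked (collected): A B G

Answer: C D E F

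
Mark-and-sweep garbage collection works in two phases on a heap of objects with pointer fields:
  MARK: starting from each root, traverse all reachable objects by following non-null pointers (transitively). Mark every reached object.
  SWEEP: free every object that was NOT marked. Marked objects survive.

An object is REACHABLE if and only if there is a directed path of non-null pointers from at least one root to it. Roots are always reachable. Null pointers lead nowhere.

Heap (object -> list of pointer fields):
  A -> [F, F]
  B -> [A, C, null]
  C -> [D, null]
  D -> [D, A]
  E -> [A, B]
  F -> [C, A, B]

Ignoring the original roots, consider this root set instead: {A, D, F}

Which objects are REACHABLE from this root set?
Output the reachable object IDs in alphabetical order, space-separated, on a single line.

Roots: A D F
Mark A: refs=F F, marked=A
Mark D: refs=D A, marked=A D
Mark F: refs=C A B, marked=A D F
Mark C: refs=D null, marked=A C D F
Mark B: refs=A C null, marked=A B C D F
Unmarked (collected): E

Answer: A B C D F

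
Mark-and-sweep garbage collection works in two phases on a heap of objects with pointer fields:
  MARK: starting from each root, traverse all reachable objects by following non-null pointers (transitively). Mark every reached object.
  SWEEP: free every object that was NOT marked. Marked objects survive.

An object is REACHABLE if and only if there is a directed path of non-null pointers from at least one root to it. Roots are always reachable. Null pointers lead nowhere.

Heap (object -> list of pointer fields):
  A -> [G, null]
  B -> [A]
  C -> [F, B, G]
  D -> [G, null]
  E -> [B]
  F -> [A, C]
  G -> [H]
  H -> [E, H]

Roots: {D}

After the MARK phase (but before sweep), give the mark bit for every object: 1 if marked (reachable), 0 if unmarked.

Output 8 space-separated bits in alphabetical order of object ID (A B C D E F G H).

Answer: 1 1 0 1 1 0 1 1

Derivation:
Roots: D
Mark D: refs=G null, marked=D
Mark G: refs=H, marked=D G
Mark H: refs=E H, marked=D G H
Mark E: refs=B, marked=D E G H
Mark B: refs=A, marked=B D E G H
Mark A: refs=G null, marked=A B D E G H
Unmarked (collected): C F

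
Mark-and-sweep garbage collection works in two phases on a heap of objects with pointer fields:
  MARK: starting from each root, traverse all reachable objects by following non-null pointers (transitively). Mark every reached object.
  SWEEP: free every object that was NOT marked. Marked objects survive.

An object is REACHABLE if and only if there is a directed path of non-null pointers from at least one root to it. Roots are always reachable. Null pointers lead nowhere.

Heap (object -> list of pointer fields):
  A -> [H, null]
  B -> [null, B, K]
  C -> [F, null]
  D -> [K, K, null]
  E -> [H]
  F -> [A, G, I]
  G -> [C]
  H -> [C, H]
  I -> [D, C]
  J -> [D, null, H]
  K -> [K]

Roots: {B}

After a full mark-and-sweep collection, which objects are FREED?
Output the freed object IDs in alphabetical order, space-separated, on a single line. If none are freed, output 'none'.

Answer: A C D E F G H I J

Derivation:
Roots: B
Mark B: refs=null B K, marked=B
Mark K: refs=K, marked=B K
Unmarked (collected): A C D E F G H I J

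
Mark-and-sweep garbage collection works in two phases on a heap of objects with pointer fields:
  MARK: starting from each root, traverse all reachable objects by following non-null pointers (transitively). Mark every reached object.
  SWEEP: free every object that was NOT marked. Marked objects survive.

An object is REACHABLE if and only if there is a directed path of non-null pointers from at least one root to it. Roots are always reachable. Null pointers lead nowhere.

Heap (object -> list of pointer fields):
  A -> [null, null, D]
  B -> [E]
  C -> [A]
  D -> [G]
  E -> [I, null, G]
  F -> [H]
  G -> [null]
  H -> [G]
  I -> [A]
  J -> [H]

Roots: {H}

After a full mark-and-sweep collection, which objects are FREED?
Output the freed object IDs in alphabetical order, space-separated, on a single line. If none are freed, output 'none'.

Answer: A B C D E F I J

Derivation:
Roots: H
Mark H: refs=G, marked=H
Mark G: refs=null, marked=G H
Unmarked (collected): A B C D E F I J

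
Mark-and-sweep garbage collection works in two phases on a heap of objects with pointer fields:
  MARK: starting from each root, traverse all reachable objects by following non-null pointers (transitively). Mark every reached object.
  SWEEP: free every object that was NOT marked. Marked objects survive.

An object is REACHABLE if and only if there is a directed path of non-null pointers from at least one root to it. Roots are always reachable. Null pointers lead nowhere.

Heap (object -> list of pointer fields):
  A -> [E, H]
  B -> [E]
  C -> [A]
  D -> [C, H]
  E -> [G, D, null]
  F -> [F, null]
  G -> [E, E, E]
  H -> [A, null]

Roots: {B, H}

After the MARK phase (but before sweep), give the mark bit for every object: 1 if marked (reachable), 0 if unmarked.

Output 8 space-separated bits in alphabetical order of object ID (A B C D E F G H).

Roots: B H
Mark B: refs=E, marked=B
Mark H: refs=A null, marked=B H
Mark E: refs=G D null, marked=B E H
Mark A: refs=E H, marked=A B E H
Mark G: refs=E E E, marked=A B E G H
Mark D: refs=C H, marked=A B D E G H
Mark C: refs=A, marked=A B C D E G H
Unmarked (collected): F

Answer: 1 1 1 1 1 0 1 1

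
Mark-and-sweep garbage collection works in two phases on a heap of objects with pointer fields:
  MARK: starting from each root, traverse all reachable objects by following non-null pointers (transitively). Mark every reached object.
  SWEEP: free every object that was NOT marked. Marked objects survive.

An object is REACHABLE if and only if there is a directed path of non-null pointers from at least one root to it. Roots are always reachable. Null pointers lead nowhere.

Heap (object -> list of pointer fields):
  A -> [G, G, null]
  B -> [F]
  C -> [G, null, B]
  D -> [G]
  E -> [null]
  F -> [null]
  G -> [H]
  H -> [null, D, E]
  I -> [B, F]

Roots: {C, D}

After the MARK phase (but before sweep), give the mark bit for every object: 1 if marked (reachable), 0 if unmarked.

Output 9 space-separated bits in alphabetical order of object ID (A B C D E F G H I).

Roots: C D
Mark C: refs=G null B, marked=C
Mark D: refs=G, marked=C D
Mark G: refs=H, marked=C D G
Mark B: refs=F, marked=B C D G
Mark H: refs=null D E, marked=B C D G H
Mark F: refs=null, marked=B C D F G H
Mark E: refs=null, marked=B C D E F G H
Unmarked (collected): A I

Answer: 0 1 1 1 1 1 1 1 0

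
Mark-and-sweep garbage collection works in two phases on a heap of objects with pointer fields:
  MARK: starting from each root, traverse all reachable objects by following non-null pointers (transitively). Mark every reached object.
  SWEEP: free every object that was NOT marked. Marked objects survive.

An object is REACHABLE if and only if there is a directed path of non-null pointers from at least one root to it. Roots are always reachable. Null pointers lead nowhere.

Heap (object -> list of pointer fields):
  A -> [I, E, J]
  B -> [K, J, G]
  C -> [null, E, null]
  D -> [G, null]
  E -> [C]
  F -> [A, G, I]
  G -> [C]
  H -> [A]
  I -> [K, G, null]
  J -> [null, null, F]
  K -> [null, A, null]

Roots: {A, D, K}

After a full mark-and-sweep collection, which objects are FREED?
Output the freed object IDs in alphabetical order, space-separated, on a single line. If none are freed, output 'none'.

Answer: B H

Derivation:
Roots: A D K
Mark A: refs=I E J, marked=A
Mark D: refs=G null, marked=A D
Mark K: refs=null A null, marked=A D K
Mark I: refs=K G null, marked=A D I K
Mark E: refs=C, marked=A D E I K
Mark J: refs=null null F, marked=A D E I J K
Mark G: refs=C, marked=A D E G I J K
Mark C: refs=null E null, marked=A C D E G I J K
Mark F: refs=A G I, marked=A C D E F G I J K
Unmarked (collected): B H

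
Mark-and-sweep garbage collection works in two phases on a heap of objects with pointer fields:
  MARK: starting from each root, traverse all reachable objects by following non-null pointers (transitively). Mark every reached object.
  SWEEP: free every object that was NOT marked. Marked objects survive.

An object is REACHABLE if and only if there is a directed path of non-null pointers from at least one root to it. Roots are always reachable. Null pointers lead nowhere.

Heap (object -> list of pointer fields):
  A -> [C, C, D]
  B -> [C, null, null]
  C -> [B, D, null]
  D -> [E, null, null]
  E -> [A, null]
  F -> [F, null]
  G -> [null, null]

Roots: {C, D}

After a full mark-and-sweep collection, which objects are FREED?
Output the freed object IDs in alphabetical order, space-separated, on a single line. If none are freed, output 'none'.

Answer: F G

Derivation:
Roots: C D
Mark C: refs=B D null, marked=C
Mark D: refs=E null null, marked=C D
Mark B: refs=C null null, marked=B C D
Mark E: refs=A null, marked=B C D E
Mark A: refs=C C D, marked=A B C D E
Unmarked (collected): F G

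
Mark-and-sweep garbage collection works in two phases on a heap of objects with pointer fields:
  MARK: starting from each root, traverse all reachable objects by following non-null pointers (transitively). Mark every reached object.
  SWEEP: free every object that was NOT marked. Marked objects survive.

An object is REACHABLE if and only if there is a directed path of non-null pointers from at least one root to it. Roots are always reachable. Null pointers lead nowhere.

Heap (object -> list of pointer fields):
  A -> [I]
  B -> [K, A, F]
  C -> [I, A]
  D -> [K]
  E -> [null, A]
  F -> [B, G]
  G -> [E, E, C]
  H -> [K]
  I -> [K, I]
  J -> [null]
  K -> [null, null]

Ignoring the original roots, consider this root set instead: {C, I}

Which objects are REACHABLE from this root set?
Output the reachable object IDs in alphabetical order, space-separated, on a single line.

Answer: A C I K

Derivation:
Roots: C I
Mark C: refs=I A, marked=C
Mark I: refs=K I, marked=C I
Mark A: refs=I, marked=A C I
Mark K: refs=null null, marked=A C I K
Unmarked (collected): B D E F G H J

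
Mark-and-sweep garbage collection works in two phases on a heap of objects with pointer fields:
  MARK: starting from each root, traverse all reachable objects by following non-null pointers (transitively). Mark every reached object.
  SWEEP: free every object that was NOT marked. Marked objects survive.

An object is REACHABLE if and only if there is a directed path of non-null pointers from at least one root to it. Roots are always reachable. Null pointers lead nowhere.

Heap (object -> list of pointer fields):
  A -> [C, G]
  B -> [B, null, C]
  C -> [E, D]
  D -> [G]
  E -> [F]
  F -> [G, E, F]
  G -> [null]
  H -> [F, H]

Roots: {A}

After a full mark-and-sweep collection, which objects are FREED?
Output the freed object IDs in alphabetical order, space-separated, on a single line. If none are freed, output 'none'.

Answer: B H

Derivation:
Roots: A
Mark A: refs=C G, marked=A
Mark C: refs=E D, marked=A C
Mark G: refs=null, marked=A C G
Mark E: refs=F, marked=A C E G
Mark D: refs=G, marked=A C D E G
Mark F: refs=G E F, marked=A C D E F G
Unmarked (collected): B H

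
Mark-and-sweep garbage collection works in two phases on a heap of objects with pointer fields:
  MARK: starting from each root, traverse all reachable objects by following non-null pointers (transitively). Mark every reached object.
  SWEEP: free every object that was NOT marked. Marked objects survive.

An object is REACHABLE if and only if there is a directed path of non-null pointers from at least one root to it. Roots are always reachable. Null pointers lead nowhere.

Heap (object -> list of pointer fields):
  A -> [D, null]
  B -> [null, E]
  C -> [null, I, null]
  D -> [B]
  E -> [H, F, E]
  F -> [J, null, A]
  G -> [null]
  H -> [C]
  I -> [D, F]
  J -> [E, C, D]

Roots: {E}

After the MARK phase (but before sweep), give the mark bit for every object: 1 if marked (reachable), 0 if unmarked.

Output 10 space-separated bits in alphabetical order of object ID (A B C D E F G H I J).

Roots: E
Mark E: refs=H F E, marked=E
Mark H: refs=C, marked=E H
Mark F: refs=J null A, marked=E F H
Mark C: refs=null I null, marked=C E F H
Mark J: refs=E C D, marked=C E F H J
Mark A: refs=D null, marked=A C E F H J
Mark I: refs=D F, marked=A C E F H I J
Mark D: refs=B, marked=A C D E F H I J
Mark B: refs=null E, marked=A B C D E F H I J
Unmarked (collected): G

Answer: 1 1 1 1 1 1 0 1 1 1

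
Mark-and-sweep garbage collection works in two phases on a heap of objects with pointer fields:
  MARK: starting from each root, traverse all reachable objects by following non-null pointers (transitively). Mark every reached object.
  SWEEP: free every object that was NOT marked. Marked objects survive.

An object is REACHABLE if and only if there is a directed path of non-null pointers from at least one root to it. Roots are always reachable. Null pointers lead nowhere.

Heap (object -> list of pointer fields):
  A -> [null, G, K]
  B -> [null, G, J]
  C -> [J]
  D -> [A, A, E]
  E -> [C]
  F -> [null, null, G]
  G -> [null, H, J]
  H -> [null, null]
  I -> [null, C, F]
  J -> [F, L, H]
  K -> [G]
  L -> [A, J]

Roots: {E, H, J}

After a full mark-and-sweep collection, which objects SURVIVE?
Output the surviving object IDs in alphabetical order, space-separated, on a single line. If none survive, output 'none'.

Answer: A C E F G H J K L

Derivation:
Roots: E H J
Mark E: refs=C, marked=E
Mark H: refs=null null, marked=E H
Mark J: refs=F L H, marked=E H J
Mark C: refs=J, marked=C E H J
Mark F: refs=null null G, marked=C E F H J
Mark L: refs=A J, marked=C E F H J L
Mark G: refs=null H J, marked=C E F G H J L
Mark A: refs=null G K, marked=A C E F G H J L
Mark K: refs=G, marked=A C E F G H J K L
Unmarked (collected): B D I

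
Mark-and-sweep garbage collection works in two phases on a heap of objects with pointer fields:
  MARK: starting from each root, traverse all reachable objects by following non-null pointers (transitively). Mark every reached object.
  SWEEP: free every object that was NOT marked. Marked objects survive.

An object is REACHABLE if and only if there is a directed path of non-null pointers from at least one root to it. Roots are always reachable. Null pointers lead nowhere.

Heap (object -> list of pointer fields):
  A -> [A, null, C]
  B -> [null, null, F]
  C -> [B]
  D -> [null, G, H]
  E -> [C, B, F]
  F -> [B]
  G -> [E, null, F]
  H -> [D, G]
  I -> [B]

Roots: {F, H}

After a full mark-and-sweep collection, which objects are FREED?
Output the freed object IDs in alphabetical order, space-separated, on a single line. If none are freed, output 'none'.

Answer: A I

Derivation:
Roots: F H
Mark F: refs=B, marked=F
Mark H: refs=D G, marked=F H
Mark B: refs=null null F, marked=B F H
Mark D: refs=null G H, marked=B D F H
Mark G: refs=E null F, marked=B D F G H
Mark E: refs=C B F, marked=B D E F G H
Mark C: refs=B, marked=B C D E F G H
Unmarked (collected): A I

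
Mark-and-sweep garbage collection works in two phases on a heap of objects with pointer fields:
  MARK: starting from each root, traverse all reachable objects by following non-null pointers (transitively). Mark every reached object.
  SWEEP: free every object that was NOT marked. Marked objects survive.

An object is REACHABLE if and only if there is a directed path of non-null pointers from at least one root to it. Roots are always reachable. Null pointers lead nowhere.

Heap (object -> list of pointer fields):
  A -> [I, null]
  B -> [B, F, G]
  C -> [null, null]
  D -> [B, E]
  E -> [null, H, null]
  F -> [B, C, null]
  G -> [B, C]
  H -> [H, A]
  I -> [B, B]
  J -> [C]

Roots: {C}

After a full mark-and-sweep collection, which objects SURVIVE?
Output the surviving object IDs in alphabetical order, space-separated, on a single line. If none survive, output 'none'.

Answer: C

Derivation:
Roots: C
Mark C: refs=null null, marked=C
Unmarked (collected): A B D E F G H I J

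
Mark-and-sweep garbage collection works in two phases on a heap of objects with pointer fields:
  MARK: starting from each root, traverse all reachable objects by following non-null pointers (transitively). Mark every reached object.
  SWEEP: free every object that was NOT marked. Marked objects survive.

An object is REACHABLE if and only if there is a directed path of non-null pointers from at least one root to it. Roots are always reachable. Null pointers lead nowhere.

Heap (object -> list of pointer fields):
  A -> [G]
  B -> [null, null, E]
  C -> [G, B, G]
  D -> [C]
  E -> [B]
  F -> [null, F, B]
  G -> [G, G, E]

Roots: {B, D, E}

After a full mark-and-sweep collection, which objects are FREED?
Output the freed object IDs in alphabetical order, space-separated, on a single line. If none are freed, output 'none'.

Answer: A F

Derivation:
Roots: B D E
Mark B: refs=null null E, marked=B
Mark D: refs=C, marked=B D
Mark E: refs=B, marked=B D E
Mark C: refs=G B G, marked=B C D E
Mark G: refs=G G E, marked=B C D E G
Unmarked (collected): A F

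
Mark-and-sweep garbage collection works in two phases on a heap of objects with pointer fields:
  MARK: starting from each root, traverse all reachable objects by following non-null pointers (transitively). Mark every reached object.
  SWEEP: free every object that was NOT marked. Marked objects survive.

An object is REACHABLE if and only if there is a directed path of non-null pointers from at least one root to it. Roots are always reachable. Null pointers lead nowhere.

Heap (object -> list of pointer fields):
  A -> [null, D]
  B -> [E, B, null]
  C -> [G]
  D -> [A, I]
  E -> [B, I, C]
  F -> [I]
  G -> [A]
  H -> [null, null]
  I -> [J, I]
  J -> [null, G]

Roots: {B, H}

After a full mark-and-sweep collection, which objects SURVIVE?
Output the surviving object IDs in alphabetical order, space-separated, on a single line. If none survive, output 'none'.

Roots: B H
Mark B: refs=E B null, marked=B
Mark H: refs=null null, marked=B H
Mark E: refs=B I C, marked=B E H
Mark I: refs=J I, marked=B E H I
Mark C: refs=G, marked=B C E H I
Mark J: refs=null G, marked=B C E H I J
Mark G: refs=A, marked=B C E G H I J
Mark A: refs=null D, marked=A B C E G H I J
Mark D: refs=A I, marked=A B C D E G H I J
Unmarked (collected): F

Answer: A B C D E G H I J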